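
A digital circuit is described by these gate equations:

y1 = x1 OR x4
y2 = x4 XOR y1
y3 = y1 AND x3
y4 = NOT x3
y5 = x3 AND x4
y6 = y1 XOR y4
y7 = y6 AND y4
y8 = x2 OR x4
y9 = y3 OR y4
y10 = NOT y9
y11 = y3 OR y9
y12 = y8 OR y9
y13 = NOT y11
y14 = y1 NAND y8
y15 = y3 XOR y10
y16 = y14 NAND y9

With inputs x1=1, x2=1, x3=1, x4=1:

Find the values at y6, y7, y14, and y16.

y1 = x1 OR x4 = 1 OR 1 = 1
y3 = y1 AND x3 = 1 AND 1 = 1
y4 = NOT x3 = NOT 1 = 0
y6 = y1 XOR y4 = 1 XOR 0 = 1
y7 = y6 AND y4 = 1 AND 0 = 0
y8 = x2 OR x4 = 1 OR 1 = 1
y9 = y3 OR y4 = 1 OR 0 = 1
y14 = y1 NAND y8 = 1 NAND 1 = 0
y16 = y14 NAND y9 = 0 NAND 1 = 1

y6 = 1  y7 = 0  y14 = 0  y16 = 1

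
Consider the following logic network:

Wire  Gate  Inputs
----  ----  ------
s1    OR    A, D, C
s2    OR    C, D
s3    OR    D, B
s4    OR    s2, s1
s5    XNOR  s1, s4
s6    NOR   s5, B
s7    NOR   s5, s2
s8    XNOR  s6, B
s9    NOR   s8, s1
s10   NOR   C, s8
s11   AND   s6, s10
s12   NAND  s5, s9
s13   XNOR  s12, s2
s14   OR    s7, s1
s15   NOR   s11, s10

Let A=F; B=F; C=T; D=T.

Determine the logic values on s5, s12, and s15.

s5 = T  s12 = T  s15 = T

s1 = A OR D OR C = F OR T OR T = T
s2 = C OR D = T OR T = T
s4 = s2 OR s1 = T OR T = T
s5 = s1 XNOR s4 = T XNOR T = T
s6 = s5 NOR B = T NOR F = F
s8 = s6 XNOR B = F XNOR F = T
s9 = s8 NOR s1 = T NOR T = F
s10 = C NOR s8 = T NOR T = F
s11 = s6 AND s10 = F AND F = F
s12 = s5 NAND s9 = T NAND F = T
s15 = s11 NOR s10 = F NOR F = T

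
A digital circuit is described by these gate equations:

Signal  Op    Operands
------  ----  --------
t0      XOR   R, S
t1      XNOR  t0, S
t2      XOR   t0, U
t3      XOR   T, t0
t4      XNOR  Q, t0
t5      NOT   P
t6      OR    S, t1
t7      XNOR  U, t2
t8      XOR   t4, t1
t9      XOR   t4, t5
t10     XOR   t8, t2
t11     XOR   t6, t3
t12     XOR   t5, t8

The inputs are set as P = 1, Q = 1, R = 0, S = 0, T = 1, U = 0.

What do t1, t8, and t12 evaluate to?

t0 = R XOR S = 0 XOR 0 = 0
t1 = t0 XNOR S = 0 XNOR 0 = 1
t4 = Q XNOR t0 = 1 XNOR 0 = 0
t5 = NOT P = NOT 1 = 0
t8 = t4 XOR t1 = 0 XOR 1 = 1
t12 = t5 XOR t8 = 0 XOR 1 = 1

t1 = 1, t8 = 1, t12 = 1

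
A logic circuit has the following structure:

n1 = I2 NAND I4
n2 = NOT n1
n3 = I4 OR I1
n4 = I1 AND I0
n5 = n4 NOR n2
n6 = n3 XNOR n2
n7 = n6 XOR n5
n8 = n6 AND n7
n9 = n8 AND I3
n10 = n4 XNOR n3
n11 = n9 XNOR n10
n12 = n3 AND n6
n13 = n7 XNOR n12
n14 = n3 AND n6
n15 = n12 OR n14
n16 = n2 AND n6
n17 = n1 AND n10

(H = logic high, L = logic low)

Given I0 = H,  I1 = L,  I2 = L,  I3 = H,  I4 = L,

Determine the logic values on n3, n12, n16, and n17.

n3 = L; n12 = L; n16 = L; n17 = H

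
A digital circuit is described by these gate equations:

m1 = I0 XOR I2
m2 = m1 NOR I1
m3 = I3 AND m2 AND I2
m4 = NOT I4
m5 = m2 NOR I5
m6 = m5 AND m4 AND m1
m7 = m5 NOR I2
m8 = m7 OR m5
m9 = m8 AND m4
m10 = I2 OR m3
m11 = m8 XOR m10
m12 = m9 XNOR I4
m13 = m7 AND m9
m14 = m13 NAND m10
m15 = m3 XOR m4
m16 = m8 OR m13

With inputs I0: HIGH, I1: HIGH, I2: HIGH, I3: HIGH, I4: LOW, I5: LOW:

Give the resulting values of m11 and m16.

m1 = I0 XOR I2 = HIGH XOR HIGH = LOW
m2 = m1 NOR I1 = LOW NOR HIGH = LOW
m3 = I3 AND m2 AND I2 = HIGH AND LOW AND HIGH = LOW
m4 = NOT I4 = NOT LOW = HIGH
m5 = m2 NOR I5 = LOW NOR LOW = HIGH
m7 = m5 NOR I2 = HIGH NOR HIGH = LOW
m8 = m7 OR m5 = LOW OR HIGH = HIGH
m9 = m8 AND m4 = HIGH AND HIGH = HIGH
m10 = I2 OR m3 = HIGH OR LOW = HIGH
m11 = m8 XOR m10 = HIGH XOR HIGH = LOW
m13 = m7 AND m9 = LOW AND HIGH = LOW
m16 = m8 OR m13 = HIGH OR LOW = HIGH

m11 = LOW, m16 = HIGH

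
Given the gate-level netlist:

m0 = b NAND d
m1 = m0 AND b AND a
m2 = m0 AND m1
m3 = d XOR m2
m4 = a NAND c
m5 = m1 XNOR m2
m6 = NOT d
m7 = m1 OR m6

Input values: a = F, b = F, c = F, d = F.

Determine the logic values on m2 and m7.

m2 = F  m7 = T

m0 = b NAND d = F NAND F = T
m1 = m0 AND b AND a = T AND F AND F = F
m2 = m0 AND m1 = T AND F = F
m6 = NOT d = NOT F = T
m7 = m1 OR m6 = F OR T = T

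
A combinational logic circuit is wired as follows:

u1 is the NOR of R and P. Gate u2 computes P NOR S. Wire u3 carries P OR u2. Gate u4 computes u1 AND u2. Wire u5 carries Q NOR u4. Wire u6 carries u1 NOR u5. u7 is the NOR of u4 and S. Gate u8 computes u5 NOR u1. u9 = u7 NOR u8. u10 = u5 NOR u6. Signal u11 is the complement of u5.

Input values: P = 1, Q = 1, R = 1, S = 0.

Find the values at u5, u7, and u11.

u5 = 0, u7 = 1, u11 = 1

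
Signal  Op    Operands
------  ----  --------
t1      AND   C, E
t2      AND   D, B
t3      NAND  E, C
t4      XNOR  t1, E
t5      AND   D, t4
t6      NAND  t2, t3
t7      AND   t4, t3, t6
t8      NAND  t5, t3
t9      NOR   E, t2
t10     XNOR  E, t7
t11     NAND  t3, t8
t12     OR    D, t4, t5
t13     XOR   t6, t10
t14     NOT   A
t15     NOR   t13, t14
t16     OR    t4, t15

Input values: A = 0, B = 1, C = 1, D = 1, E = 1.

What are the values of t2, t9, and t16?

t2 = 1; t9 = 0; t16 = 1

t1 = C AND E = 1 AND 1 = 1
t2 = D AND B = 1 AND 1 = 1
t3 = E NAND C = 1 NAND 1 = 0
t4 = t1 XNOR E = 1 XNOR 1 = 1
t6 = t2 NAND t3 = 1 NAND 0 = 1
t7 = t4 AND t3 AND t6 = 1 AND 0 AND 1 = 0
t9 = E NOR t2 = 1 NOR 1 = 0
t10 = E XNOR t7 = 1 XNOR 0 = 0
t13 = t6 XOR t10 = 1 XOR 0 = 1
t14 = NOT A = NOT 0 = 1
t15 = t13 NOR t14 = 1 NOR 1 = 0
t16 = t4 OR t15 = 1 OR 0 = 1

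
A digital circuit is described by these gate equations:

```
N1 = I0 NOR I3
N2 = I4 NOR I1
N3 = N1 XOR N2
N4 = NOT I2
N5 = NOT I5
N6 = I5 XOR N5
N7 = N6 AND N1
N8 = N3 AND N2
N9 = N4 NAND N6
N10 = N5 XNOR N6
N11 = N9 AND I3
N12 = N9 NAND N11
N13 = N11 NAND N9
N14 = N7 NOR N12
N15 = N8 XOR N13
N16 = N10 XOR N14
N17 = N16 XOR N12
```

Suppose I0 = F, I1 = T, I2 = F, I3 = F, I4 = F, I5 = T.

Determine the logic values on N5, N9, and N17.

N5 = F, N9 = F, N17 = T

N1 = I0 NOR I3 = F NOR F = T
N4 = NOT I2 = NOT F = T
N5 = NOT I5 = NOT T = F
N6 = I5 XOR N5 = T XOR F = T
N7 = N6 AND N1 = T AND T = T
N9 = N4 NAND N6 = T NAND T = F
N10 = N5 XNOR N6 = F XNOR T = F
N11 = N9 AND I3 = F AND F = F
N12 = N9 NAND N11 = F NAND F = T
N14 = N7 NOR N12 = T NOR T = F
N16 = N10 XOR N14 = F XOR F = F
N17 = N16 XOR N12 = F XOR T = T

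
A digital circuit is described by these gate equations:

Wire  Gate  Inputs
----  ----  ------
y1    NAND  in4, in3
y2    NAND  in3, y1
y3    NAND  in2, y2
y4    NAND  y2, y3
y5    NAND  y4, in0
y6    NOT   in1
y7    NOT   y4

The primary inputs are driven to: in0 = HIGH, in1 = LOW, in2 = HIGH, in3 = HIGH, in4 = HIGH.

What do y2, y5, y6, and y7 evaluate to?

y2 = HIGH, y5 = LOW, y6 = HIGH, y7 = LOW

y1 = in4 NAND in3 = HIGH NAND HIGH = LOW
y2 = in3 NAND y1 = HIGH NAND LOW = HIGH
y3 = in2 NAND y2 = HIGH NAND HIGH = LOW
y4 = y2 NAND y3 = HIGH NAND LOW = HIGH
y5 = y4 NAND in0 = HIGH NAND HIGH = LOW
y6 = NOT in1 = NOT LOW = HIGH
y7 = NOT y4 = NOT HIGH = LOW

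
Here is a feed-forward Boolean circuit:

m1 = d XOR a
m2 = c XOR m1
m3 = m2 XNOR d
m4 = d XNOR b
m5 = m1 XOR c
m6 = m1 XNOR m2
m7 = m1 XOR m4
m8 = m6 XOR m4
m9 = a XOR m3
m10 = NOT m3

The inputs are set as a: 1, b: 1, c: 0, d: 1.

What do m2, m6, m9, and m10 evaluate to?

m2 = 0; m6 = 1; m9 = 1; m10 = 1

m1 = d XOR a = 1 XOR 1 = 0
m2 = c XOR m1 = 0 XOR 0 = 0
m3 = m2 XNOR d = 0 XNOR 1 = 0
m6 = m1 XNOR m2 = 0 XNOR 0 = 1
m9 = a XOR m3 = 1 XOR 0 = 1
m10 = NOT m3 = NOT 0 = 1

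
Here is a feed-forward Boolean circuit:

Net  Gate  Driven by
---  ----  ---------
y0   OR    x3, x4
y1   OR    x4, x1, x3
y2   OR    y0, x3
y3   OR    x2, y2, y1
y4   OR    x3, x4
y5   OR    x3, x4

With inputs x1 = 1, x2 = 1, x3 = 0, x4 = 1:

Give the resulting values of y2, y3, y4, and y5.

y2 = 1  y3 = 1  y4 = 1  y5 = 1

y0 = x3 OR x4 = 0 OR 1 = 1
y1 = x4 OR x1 OR x3 = 1 OR 1 OR 0 = 1
y2 = y0 OR x3 = 1 OR 0 = 1
y3 = x2 OR y2 OR y1 = 1 OR 1 OR 1 = 1
y4 = x3 OR x4 = 0 OR 1 = 1
y5 = x3 OR x4 = 0 OR 1 = 1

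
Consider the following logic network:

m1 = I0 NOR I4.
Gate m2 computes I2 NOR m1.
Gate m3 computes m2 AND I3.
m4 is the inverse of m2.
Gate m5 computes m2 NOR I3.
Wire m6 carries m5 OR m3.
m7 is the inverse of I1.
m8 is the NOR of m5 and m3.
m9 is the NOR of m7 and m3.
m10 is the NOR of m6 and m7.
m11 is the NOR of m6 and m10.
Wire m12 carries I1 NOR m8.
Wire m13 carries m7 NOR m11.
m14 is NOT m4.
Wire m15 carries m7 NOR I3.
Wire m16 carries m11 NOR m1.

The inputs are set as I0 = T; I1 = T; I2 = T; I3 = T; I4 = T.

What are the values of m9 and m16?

m9 = T, m16 = T

m1 = I0 NOR I4 = T NOR T = F
m2 = I2 NOR m1 = T NOR F = F
m3 = m2 AND I3 = F AND T = F
m5 = m2 NOR I3 = F NOR T = F
m6 = m5 OR m3 = F OR F = F
m7 = NOT I1 = NOT T = F
m9 = m7 NOR m3 = F NOR F = T
m10 = m6 NOR m7 = F NOR F = T
m11 = m6 NOR m10 = F NOR T = F
m16 = m11 NOR m1 = F NOR F = T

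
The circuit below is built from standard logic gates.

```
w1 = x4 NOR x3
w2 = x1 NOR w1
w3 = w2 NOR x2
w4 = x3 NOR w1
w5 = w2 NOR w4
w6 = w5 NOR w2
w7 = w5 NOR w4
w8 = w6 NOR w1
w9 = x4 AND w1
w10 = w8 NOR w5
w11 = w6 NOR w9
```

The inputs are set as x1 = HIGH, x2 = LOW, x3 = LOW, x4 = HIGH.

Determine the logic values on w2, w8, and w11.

w1 = x4 NOR x3 = HIGH NOR LOW = LOW
w2 = x1 NOR w1 = HIGH NOR LOW = LOW
w4 = x3 NOR w1 = LOW NOR LOW = HIGH
w5 = w2 NOR w4 = LOW NOR HIGH = LOW
w6 = w5 NOR w2 = LOW NOR LOW = HIGH
w8 = w6 NOR w1 = HIGH NOR LOW = LOW
w9 = x4 AND w1 = HIGH AND LOW = LOW
w11 = w6 NOR w9 = HIGH NOR LOW = LOW

w2 = LOW, w8 = LOW, w11 = LOW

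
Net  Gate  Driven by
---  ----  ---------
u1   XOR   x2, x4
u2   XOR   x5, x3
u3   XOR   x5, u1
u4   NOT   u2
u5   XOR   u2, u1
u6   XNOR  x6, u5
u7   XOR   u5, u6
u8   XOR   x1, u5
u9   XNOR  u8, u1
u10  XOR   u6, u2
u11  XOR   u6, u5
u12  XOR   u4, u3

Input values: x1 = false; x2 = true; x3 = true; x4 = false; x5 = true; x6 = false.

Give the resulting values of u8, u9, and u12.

u1 = x2 XOR x4 = true XOR false = true
u2 = x5 XOR x3 = true XOR true = false
u3 = x5 XOR u1 = true XOR true = false
u4 = NOT u2 = NOT false = true
u5 = u2 XOR u1 = false XOR true = true
u8 = x1 XOR u5 = false XOR true = true
u9 = u8 XNOR u1 = true XNOR true = true
u12 = u4 XOR u3 = true XOR false = true

u8 = true, u9 = true, u12 = true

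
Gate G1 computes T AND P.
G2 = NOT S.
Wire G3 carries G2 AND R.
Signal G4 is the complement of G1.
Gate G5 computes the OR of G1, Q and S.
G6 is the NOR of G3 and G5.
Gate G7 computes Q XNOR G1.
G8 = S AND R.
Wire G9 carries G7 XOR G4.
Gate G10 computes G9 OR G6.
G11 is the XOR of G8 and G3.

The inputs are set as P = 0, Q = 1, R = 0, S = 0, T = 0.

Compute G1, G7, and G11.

G1 = T AND P = 0 AND 0 = 0
G2 = NOT S = NOT 0 = 1
G3 = G2 AND R = 1 AND 0 = 0
G7 = Q XNOR G1 = 1 XNOR 0 = 0
G8 = S AND R = 0 AND 0 = 0
G11 = G8 XOR G3 = 0 XOR 0 = 0

G1 = 0; G7 = 0; G11 = 0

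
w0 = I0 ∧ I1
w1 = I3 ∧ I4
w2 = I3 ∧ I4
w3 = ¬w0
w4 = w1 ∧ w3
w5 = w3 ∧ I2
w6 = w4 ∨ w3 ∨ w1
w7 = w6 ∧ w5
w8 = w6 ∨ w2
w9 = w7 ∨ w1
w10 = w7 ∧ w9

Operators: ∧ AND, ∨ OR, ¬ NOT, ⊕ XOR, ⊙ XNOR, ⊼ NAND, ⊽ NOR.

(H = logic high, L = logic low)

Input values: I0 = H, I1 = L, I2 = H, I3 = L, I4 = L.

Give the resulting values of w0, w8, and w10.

w0 = L; w8 = H; w10 = H

w0 = I0 AND I1 = H AND L = L
w1 = I3 AND I4 = L AND L = L
w2 = I3 AND I4 = L AND L = L
w3 = NOT w0 = NOT L = H
w4 = w1 AND w3 = L AND H = L
w5 = w3 AND I2 = H AND H = H
w6 = w4 OR w3 OR w1 = L OR H OR L = H
w7 = w6 AND w5 = H AND H = H
w8 = w6 OR w2 = H OR L = H
w9 = w7 OR w1 = H OR L = H
w10 = w7 AND w9 = H AND H = H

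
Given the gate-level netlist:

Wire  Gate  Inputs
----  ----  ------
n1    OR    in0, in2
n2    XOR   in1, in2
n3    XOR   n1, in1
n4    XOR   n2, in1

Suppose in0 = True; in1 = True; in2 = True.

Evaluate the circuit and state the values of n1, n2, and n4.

n1 = True, n2 = False, n4 = True

n1 = in0 OR in2 = True OR True = True
n2 = in1 XOR in2 = True XOR True = False
n4 = n2 XOR in1 = False XOR True = True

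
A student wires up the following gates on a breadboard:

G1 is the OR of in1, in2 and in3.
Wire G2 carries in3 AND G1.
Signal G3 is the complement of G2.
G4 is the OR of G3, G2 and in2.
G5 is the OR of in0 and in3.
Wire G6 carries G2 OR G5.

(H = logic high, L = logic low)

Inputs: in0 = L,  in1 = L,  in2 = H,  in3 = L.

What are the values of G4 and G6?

G4 = H; G6 = L

G1 = in1 OR in2 OR in3 = L OR H OR L = H
G2 = in3 AND G1 = L AND H = L
G3 = NOT G2 = NOT L = H
G4 = G3 OR G2 OR in2 = H OR L OR H = H
G5 = in0 OR in3 = L OR L = L
G6 = G2 OR G5 = L OR L = L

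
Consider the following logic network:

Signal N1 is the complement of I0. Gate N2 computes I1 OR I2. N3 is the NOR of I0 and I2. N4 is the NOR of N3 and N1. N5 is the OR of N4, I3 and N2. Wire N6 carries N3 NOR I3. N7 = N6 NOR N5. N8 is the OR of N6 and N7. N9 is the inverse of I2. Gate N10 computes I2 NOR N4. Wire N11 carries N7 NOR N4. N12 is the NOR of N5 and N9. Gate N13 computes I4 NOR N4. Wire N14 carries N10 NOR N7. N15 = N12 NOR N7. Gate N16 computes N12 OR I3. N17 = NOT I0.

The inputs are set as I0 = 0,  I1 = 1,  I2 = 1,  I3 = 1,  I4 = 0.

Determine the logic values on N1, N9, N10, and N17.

N1 = 1, N9 = 0, N10 = 0, N17 = 1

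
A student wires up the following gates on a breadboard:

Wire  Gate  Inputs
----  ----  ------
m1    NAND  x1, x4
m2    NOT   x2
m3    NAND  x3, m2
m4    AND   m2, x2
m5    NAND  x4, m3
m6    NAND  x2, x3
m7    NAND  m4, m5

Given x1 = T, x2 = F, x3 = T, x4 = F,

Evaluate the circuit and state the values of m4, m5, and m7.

m2 = NOT x2 = NOT F = T
m3 = x3 NAND m2 = T NAND T = F
m4 = m2 AND x2 = T AND F = F
m5 = x4 NAND m3 = F NAND F = T
m7 = m4 NAND m5 = F NAND T = T

m4 = F, m5 = T, m7 = T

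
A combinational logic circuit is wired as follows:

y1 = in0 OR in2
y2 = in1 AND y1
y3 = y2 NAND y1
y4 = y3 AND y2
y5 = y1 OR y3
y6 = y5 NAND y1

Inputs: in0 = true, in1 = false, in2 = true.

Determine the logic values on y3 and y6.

y1 = in0 OR in2 = true OR true = true
y2 = in1 AND y1 = false AND true = false
y3 = y2 NAND y1 = false NAND true = true
y5 = y1 OR y3 = true OR true = true
y6 = y5 NAND y1 = true NAND true = false

y3 = true  y6 = false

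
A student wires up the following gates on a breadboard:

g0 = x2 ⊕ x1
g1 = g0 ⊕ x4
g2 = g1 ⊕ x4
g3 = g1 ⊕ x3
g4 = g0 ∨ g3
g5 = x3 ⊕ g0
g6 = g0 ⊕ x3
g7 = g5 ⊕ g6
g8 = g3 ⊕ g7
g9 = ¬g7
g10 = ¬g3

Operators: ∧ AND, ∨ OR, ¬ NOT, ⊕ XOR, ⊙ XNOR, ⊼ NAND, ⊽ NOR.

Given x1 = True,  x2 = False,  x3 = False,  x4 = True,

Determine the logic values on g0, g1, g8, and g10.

g0 = x2 XOR x1 = False XOR True = True
g1 = g0 XOR x4 = True XOR True = False
g3 = g1 XOR x3 = False XOR False = False
g5 = x3 XOR g0 = False XOR True = True
g6 = g0 XOR x3 = True XOR False = True
g7 = g5 XOR g6 = True XOR True = False
g8 = g3 XOR g7 = False XOR False = False
g10 = NOT g3 = NOT False = True

g0 = True; g1 = False; g8 = False; g10 = True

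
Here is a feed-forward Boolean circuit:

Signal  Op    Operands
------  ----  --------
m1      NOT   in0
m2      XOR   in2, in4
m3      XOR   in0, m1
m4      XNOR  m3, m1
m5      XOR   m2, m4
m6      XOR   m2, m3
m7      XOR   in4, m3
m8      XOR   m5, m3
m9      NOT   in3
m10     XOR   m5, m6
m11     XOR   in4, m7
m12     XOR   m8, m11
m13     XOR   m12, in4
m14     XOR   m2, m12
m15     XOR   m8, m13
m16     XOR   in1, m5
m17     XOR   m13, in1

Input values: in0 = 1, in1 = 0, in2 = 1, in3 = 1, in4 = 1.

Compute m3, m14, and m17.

m1 = NOT in0 = NOT 1 = 0
m2 = in2 XOR in4 = 1 XOR 1 = 0
m3 = in0 XOR m1 = 1 XOR 0 = 1
m4 = m3 XNOR m1 = 1 XNOR 0 = 0
m5 = m2 XOR m4 = 0 XOR 0 = 0
m7 = in4 XOR m3 = 1 XOR 1 = 0
m8 = m5 XOR m3 = 0 XOR 1 = 1
m11 = in4 XOR m7 = 1 XOR 0 = 1
m12 = m8 XOR m11 = 1 XOR 1 = 0
m13 = m12 XOR in4 = 0 XOR 1 = 1
m14 = m2 XOR m12 = 0 XOR 0 = 0
m17 = m13 XOR in1 = 1 XOR 0 = 1

m3 = 1  m14 = 0  m17 = 1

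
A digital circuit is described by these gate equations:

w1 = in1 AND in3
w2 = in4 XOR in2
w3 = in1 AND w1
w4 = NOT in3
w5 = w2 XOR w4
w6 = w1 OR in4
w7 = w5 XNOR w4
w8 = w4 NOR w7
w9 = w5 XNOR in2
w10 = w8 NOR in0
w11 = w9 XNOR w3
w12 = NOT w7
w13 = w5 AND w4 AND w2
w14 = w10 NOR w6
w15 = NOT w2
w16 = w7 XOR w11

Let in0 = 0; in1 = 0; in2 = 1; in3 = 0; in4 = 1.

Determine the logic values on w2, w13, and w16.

w1 = in1 AND in3 = 0 AND 0 = 0
w2 = in4 XOR in2 = 1 XOR 1 = 0
w3 = in1 AND w1 = 0 AND 0 = 0
w4 = NOT in3 = NOT 0 = 1
w5 = w2 XOR w4 = 0 XOR 1 = 1
w7 = w5 XNOR w4 = 1 XNOR 1 = 1
w9 = w5 XNOR in2 = 1 XNOR 1 = 1
w11 = w9 XNOR w3 = 1 XNOR 0 = 0
w13 = w5 AND w4 AND w2 = 1 AND 1 AND 0 = 0
w16 = w7 XOR w11 = 1 XOR 0 = 1

w2 = 0, w13 = 0, w16 = 1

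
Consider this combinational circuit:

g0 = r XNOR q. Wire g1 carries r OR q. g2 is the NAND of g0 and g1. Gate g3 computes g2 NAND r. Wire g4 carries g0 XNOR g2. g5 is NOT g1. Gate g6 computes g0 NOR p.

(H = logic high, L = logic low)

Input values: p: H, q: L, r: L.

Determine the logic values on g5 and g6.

g5 = H, g6 = L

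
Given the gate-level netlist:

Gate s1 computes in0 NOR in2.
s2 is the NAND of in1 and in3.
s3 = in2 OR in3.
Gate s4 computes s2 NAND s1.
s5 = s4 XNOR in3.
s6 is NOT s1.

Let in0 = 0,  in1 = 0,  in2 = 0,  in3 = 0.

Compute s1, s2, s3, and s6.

s1 = 1  s2 = 1  s3 = 0  s6 = 0

s1 = in0 NOR in2 = 0 NOR 0 = 1
s2 = in1 NAND in3 = 0 NAND 0 = 1
s3 = in2 OR in3 = 0 OR 0 = 0
s6 = NOT s1 = NOT 1 = 0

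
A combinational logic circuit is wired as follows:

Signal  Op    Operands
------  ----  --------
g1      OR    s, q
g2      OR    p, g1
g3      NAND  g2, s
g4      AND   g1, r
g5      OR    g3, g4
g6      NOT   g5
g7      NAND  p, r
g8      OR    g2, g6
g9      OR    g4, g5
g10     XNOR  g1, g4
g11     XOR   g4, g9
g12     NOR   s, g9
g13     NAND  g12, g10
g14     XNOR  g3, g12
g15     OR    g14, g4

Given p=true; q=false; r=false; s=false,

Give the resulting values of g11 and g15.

g11 = true; g15 = false

g1 = s OR q = false OR false = false
g2 = p OR g1 = true OR false = true
g3 = g2 NAND s = true NAND false = true
g4 = g1 AND r = false AND false = false
g5 = g3 OR g4 = true OR false = true
g9 = g4 OR g5 = false OR true = true
g11 = g4 XOR g9 = false XOR true = true
g12 = s NOR g9 = false NOR true = false
g14 = g3 XNOR g12 = true XNOR false = false
g15 = g14 OR g4 = false OR false = false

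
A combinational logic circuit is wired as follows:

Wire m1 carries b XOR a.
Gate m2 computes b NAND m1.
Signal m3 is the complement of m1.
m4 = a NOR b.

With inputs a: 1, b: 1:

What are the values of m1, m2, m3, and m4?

m1 = 0; m2 = 1; m3 = 1; m4 = 0

m1 = b XOR a = 1 XOR 1 = 0
m2 = b NAND m1 = 1 NAND 0 = 1
m3 = NOT m1 = NOT 0 = 1
m4 = a NOR b = 1 NOR 1 = 0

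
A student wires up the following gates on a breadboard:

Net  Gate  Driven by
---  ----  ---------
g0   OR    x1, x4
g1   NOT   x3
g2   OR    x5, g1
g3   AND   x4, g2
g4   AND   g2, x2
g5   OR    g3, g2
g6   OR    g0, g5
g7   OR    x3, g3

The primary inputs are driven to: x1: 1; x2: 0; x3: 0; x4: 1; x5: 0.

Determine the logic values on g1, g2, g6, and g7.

g1 = 1  g2 = 1  g6 = 1  g7 = 1

g0 = x1 OR x4 = 1 OR 1 = 1
g1 = NOT x3 = NOT 0 = 1
g2 = x5 OR g1 = 0 OR 1 = 1
g3 = x4 AND g2 = 1 AND 1 = 1
g5 = g3 OR g2 = 1 OR 1 = 1
g6 = g0 OR g5 = 1 OR 1 = 1
g7 = x3 OR g3 = 0 OR 1 = 1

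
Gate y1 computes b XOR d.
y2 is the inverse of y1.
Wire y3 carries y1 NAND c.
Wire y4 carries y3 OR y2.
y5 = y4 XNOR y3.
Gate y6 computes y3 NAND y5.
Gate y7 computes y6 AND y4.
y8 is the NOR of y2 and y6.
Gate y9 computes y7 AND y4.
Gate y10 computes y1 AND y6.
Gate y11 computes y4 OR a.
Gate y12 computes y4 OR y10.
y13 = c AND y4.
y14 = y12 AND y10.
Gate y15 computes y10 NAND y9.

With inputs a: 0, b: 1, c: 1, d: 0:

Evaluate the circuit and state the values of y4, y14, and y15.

y1 = b XOR d = 1 XOR 0 = 1
y2 = NOT y1 = NOT 1 = 0
y3 = y1 NAND c = 1 NAND 1 = 0
y4 = y3 OR y2 = 0 OR 0 = 0
y5 = y4 XNOR y3 = 0 XNOR 0 = 1
y6 = y3 NAND y5 = 0 NAND 1 = 1
y7 = y6 AND y4 = 1 AND 0 = 0
y9 = y7 AND y4 = 0 AND 0 = 0
y10 = y1 AND y6 = 1 AND 1 = 1
y12 = y4 OR y10 = 0 OR 1 = 1
y14 = y12 AND y10 = 1 AND 1 = 1
y15 = y10 NAND y9 = 1 NAND 0 = 1

y4 = 0, y14 = 1, y15 = 1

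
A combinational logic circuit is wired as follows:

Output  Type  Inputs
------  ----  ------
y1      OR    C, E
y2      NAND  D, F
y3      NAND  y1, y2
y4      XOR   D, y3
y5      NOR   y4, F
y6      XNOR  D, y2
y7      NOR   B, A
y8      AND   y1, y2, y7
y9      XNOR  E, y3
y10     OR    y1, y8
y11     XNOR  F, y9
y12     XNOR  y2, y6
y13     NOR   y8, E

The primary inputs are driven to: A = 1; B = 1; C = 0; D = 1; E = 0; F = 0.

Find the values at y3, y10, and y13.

y3 = 1  y10 = 0  y13 = 1

y1 = C OR E = 0 OR 0 = 0
y2 = D NAND F = 1 NAND 0 = 1
y3 = y1 NAND y2 = 0 NAND 1 = 1
y7 = B NOR A = 1 NOR 1 = 0
y8 = y1 AND y2 AND y7 = 0 AND 1 AND 0 = 0
y10 = y1 OR y8 = 0 OR 0 = 0
y13 = y8 NOR E = 0 NOR 0 = 1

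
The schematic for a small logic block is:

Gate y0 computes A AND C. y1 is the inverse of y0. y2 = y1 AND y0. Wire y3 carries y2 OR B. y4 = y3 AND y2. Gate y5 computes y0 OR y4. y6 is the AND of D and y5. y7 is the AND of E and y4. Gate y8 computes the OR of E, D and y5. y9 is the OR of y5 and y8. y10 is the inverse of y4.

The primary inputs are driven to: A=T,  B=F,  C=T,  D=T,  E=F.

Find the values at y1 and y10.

y1 = F  y10 = T

y0 = A AND C = T AND T = T
y1 = NOT y0 = NOT T = F
y2 = y1 AND y0 = F AND T = F
y3 = y2 OR B = F OR F = F
y4 = y3 AND y2 = F AND F = F
y10 = NOT y4 = NOT F = T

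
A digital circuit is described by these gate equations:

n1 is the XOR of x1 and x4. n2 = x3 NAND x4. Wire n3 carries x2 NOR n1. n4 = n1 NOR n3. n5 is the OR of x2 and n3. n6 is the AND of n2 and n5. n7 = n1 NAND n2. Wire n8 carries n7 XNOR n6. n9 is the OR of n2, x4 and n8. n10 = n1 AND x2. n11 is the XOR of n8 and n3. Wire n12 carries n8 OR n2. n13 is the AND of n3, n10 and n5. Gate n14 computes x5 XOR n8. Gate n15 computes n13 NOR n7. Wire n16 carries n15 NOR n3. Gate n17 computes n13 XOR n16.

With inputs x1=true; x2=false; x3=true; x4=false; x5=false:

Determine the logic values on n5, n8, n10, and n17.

n5 = false; n8 = true; n10 = false; n17 = false

n1 = x1 XOR x4 = true XOR false = true
n2 = x3 NAND x4 = true NAND false = true
n3 = x2 NOR n1 = false NOR true = false
n5 = x2 OR n3 = false OR false = false
n6 = n2 AND n5 = true AND false = false
n7 = n1 NAND n2 = true NAND true = false
n8 = n7 XNOR n6 = false XNOR false = true
n10 = n1 AND x2 = true AND false = false
n13 = n3 AND n10 AND n5 = false AND false AND false = false
n15 = n13 NOR n7 = false NOR false = true
n16 = n15 NOR n3 = true NOR false = false
n17 = n13 XOR n16 = false XOR false = false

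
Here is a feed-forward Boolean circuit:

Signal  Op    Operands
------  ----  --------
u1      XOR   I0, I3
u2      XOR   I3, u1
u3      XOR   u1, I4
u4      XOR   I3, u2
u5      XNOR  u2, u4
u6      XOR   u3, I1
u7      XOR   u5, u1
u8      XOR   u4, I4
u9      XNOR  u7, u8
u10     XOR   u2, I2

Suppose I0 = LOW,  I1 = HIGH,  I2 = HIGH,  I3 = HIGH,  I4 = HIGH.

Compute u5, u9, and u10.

u1 = I0 XOR I3 = LOW XOR HIGH = HIGH
u2 = I3 XOR u1 = HIGH XOR HIGH = LOW
u4 = I3 XOR u2 = HIGH XOR LOW = HIGH
u5 = u2 XNOR u4 = LOW XNOR HIGH = LOW
u7 = u5 XOR u1 = LOW XOR HIGH = HIGH
u8 = u4 XOR I4 = HIGH XOR HIGH = LOW
u9 = u7 XNOR u8 = HIGH XNOR LOW = LOW
u10 = u2 XOR I2 = LOW XOR HIGH = HIGH

u5 = LOW, u9 = LOW, u10 = HIGH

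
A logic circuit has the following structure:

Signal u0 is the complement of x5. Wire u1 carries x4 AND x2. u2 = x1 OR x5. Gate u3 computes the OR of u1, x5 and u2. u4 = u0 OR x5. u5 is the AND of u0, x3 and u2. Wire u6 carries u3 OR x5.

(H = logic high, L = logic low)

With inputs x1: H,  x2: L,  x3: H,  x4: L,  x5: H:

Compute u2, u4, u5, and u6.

u0 = NOT x5 = NOT H = L
u1 = x4 AND x2 = L AND L = L
u2 = x1 OR x5 = H OR H = H
u3 = u1 OR x5 OR u2 = L OR H OR H = H
u4 = u0 OR x5 = L OR H = H
u5 = u0 AND x3 AND u2 = L AND H AND H = L
u6 = u3 OR x5 = H OR H = H

u2 = H, u4 = H, u5 = L, u6 = H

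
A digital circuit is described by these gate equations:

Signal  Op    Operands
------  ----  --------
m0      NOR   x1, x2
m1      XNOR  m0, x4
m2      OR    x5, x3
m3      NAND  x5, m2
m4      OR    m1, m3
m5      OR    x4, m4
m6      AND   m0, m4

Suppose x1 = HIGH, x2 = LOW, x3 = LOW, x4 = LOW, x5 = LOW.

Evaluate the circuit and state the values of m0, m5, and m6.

m0 = x1 NOR x2 = HIGH NOR LOW = LOW
m1 = m0 XNOR x4 = LOW XNOR LOW = HIGH
m2 = x5 OR x3 = LOW OR LOW = LOW
m3 = x5 NAND m2 = LOW NAND LOW = HIGH
m4 = m1 OR m3 = HIGH OR HIGH = HIGH
m5 = x4 OR m4 = LOW OR HIGH = HIGH
m6 = m0 AND m4 = LOW AND HIGH = LOW

m0 = LOW, m5 = HIGH, m6 = LOW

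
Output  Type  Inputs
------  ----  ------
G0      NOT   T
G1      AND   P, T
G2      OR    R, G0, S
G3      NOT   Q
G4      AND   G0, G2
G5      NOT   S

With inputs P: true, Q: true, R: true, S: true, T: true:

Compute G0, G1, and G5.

G0 = NOT T = NOT true = false
G1 = P AND T = true AND true = true
G5 = NOT S = NOT true = false

G0 = false  G1 = true  G5 = false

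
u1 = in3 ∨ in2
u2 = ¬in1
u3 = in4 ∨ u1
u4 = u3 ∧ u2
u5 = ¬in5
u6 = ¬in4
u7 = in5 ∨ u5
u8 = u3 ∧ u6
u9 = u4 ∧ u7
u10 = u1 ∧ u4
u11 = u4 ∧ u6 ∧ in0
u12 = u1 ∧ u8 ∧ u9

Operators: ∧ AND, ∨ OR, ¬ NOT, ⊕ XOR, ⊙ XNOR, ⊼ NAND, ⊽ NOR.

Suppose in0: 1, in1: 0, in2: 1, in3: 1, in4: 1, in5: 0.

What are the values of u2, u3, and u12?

u2 = 1, u3 = 1, u12 = 0

u1 = in3 OR in2 = 1 OR 1 = 1
u2 = NOT in1 = NOT 0 = 1
u3 = in4 OR u1 = 1 OR 1 = 1
u4 = u3 AND u2 = 1 AND 1 = 1
u5 = NOT in5 = NOT 0 = 1
u6 = NOT in4 = NOT 1 = 0
u7 = in5 OR u5 = 0 OR 1 = 1
u8 = u3 AND u6 = 1 AND 0 = 0
u9 = u4 AND u7 = 1 AND 1 = 1
u12 = u1 AND u8 AND u9 = 1 AND 0 AND 1 = 0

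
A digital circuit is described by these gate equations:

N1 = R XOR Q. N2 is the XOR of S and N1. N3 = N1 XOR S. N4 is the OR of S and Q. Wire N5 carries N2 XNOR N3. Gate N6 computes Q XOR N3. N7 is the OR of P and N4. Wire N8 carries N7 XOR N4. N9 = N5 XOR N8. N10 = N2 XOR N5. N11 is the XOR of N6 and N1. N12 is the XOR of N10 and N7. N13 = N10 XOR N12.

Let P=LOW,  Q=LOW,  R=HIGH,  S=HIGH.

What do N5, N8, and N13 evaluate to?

N5 = HIGH, N8 = LOW, N13 = HIGH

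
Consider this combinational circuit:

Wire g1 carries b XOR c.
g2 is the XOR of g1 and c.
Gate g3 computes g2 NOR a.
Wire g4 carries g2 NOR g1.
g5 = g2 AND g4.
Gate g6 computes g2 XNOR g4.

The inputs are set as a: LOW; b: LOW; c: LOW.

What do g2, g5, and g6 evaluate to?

g2 = LOW, g5 = LOW, g6 = LOW

g1 = b XOR c = LOW XOR LOW = LOW
g2 = g1 XOR c = LOW XOR LOW = LOW
g4 = g2 NOR g1 = LOW NOR LOW = HIGH
g5 = g2 AND g4 = LOW AND HIGH = LOW
g6 = g2 XNOR g4 = LOW XNOR HIGH = LOW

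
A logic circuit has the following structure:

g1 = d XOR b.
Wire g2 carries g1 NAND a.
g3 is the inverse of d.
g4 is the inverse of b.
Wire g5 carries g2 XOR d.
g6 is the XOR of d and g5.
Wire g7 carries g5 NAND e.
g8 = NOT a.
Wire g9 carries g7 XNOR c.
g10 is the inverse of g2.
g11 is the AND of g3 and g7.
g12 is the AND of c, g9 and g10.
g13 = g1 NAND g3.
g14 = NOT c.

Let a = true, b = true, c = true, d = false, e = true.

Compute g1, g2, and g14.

g1 = true, g2 = false, g14 = false

g1 = d XOR b = false XOR true = true
g2 = g1 NAND a = true NAND true = false
g14 = NOT c = NOT true = false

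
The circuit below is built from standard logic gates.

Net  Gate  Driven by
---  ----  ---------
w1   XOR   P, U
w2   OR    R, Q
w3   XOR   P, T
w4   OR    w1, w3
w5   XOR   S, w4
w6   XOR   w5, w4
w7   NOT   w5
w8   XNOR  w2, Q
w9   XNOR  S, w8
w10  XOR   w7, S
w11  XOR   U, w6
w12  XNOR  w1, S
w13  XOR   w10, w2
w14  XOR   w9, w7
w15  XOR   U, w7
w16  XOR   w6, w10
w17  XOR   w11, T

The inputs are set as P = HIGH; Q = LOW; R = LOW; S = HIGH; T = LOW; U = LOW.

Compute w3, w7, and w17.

w3 = HIGH  w7 = HIGH  w17 = HIGH

w1 = P XOR U = HIGH XOR LOW = HIGH
w3 = P XOR T = HIGH XOR LOW = HIGH
w4 = w1 OR w3 = HIGH OR HIGH = HIGH
w5 = S XOR w4 = HIGH XOR HIGH = LOW
w6 = w5 XOR w4 = LOW XOR HIGH = HIGH
w7 = NOT w5 = NOT LOW = HIGH
w11 = U XOR w6 = LOW XOR HIGH = HIGH
w17 = w11 XOR T = HIGH XOR LOW = HIGH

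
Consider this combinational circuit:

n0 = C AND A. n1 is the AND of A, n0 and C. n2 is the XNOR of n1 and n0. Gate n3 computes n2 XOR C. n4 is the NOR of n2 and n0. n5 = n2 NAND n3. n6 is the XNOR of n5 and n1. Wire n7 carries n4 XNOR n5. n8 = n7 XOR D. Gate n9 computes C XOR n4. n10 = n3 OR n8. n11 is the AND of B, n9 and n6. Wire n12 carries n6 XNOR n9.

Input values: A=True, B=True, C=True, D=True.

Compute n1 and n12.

n1 = True, n12 = True

n0 = C AND A = True AND True = True
n1 = A AND n0 AND C = True AND True AND True = True
n2 = n1 XNOR n0 = True XNOR True = True
n3 = n2 XOR C = True XOR True = False
n4 = n2 NOR n0 = True NOR True = False
n5 = n2 NAND n3 = True NAND False = True
n6 = n5 XNOR n1 = True XNOR True = True
n9 = C XOR n4 = True XOR False = True
n12 = n6 XNOR n9 = True XNOR True = True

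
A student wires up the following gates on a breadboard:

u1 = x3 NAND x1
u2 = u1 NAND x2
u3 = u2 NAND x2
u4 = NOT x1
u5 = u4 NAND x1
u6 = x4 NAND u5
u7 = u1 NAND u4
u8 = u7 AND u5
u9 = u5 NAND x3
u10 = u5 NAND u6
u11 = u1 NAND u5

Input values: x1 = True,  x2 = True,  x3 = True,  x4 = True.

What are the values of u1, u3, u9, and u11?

u1 = False; u3 = False; u9 = False; u11 = True

u1 = x3 NAND x1 = True NAND True = False
u2 = u1 NAND x2 = False NAND True = True
u3 = u2 NAND x2 = True NAND True = False
u4 = NOT x1 = NOT True = False
u5 = u4 NAND x1 = False NAND True = True
u9 = u5 NAND x3 = True NAND True = False
u11 = u1 NAND u5 = False NAND True = True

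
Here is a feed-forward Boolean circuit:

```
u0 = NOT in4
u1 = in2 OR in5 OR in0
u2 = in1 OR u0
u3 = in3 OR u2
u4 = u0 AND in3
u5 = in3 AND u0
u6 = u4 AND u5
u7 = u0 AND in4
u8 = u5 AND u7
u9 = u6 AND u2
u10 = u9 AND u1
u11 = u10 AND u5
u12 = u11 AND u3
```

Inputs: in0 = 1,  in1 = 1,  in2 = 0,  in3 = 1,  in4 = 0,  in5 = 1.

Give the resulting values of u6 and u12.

u0 = NOT in4 = NOT 0 = 1
u1 = in2 OR in5 OR in0 = 0 OR 1 OR 1 = 1
u2 = in1 OR u0 = 1 OR 1 = 1
u3 = in3 OR u2 = 1 OR 1 = 1
u4 = u0 AND in3 = 1 AND 1 = 1
u5 = in3 AND u0 = 1 AND 1 = 1
u6 = u4 AND u5 = 1 AND 1 = 1
u9 = u6 AND u2 = 1 AND 1 = 1
u10 = u9 AND u1 = 1 AND 1 = 1
u11 = u10 AND u5 = 1 AND 1 = 1
u12 = u11 AND u3 = 1 AND 1 = 1

u6 = 1, u12 = 1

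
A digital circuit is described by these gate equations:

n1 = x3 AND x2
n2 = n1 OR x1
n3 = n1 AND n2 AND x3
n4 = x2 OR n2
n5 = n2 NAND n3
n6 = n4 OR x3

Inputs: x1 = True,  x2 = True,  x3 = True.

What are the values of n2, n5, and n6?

n2 = True, n5 = False, n6 = True

n1 = x3 AND x2 = True AND True = True
n2 = n1 OR x1 = True OR True = True
n3 = n1 AND n2 AND x3 = True AND True AND True = True
n4 = x2 OR n2 = True OR True = True
n5 = n2 NAND n3 = True NAND True = False
n6 = n4 OR x3 = True OR True = True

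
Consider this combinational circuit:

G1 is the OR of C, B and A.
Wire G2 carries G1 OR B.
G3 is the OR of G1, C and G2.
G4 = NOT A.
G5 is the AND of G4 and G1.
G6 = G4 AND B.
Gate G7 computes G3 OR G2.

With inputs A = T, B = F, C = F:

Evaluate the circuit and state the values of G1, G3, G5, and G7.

G1 = T, G3 = T, G5 = F, G7 = T

G1 = C OR B OR A = F OR F OR T = T
G2 = G1 OR B = T OR F = T
G3 = G1 OR C OR G2 = T OR F OR T = T
G4 = NOT A = NOT T = F
G5 = G4 AND G1 = F AND T = F
G7 = G3 OR G2 = T OR T = T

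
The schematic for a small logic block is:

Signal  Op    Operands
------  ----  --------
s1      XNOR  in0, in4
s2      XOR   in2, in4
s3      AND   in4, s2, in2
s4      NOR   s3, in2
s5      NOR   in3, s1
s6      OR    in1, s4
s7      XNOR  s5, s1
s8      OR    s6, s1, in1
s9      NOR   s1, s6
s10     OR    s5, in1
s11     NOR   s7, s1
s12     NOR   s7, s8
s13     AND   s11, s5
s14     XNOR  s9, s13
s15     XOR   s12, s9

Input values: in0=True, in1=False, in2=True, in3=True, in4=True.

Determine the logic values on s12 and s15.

s12 = False, s15 = False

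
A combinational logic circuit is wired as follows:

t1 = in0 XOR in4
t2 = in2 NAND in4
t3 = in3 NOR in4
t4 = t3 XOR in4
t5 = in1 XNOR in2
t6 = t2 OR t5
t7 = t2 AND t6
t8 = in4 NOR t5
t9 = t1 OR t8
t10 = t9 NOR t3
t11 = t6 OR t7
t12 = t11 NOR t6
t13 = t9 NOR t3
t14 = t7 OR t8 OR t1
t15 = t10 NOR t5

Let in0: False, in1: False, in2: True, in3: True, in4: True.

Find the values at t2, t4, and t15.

t1 = in0 XOR in4 = False XOR True = True
t2 = in2 NAND in4 = True NAND True = False
t3 = in3 NOR in4 = True NOR True = False
t4 = t3 XOR in4 = False XOR True = True
t5 = in1 XNOR in2 = False XNOR True = False
t8 = in4 NOR t5 = True NOR False = False
t9 = t1 OR t8 = True OR False = True
t10 = t9 NOR t3 = True NOR False = False
t15 = t10 NOR t5 = False NOR False = True

t2 = False; t4 = True; t15 = True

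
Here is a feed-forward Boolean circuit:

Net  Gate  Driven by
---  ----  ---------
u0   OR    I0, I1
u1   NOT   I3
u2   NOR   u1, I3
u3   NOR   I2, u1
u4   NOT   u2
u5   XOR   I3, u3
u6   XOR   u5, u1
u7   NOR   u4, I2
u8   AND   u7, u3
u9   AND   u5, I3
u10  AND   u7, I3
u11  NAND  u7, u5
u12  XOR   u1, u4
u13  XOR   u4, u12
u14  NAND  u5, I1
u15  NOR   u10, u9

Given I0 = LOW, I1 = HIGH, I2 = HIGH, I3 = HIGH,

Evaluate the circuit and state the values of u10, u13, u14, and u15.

u1 = NOT I3 = NOT HIGH = LOW
u2 = u1 NOR I3 = LOW NOR HIGH = LOW
u3 = I2 NOR u1 = HIGH NOR LOW = LOW
u4 = NOT u2 = NOT LOW = HIGH
u5 = I3 XOR u3 = HIGH XOR LOW = HIGH
u7 = u4 NOR I2 = HIGH NOR HIGH = LOW
u9 = u5 AND I3 = HIGH AND HIGH = HIGH
u10 = u7 AND I3 = LOW AND HIGH = LOW
u12 = u1 XOR u4 = LOW XOR HIGH = HIGH
u13 = u4 XOR u12 = HIGH XOR HIGH = LOW
u14 = u5 NAND I1 = HIGH NAND HIGH = LOW
u15 = u10 NOR u9 = LOW NOR HIGH = LOW

u10 = LOW  u13 = LOW  u14 = LOW  u15 = LOW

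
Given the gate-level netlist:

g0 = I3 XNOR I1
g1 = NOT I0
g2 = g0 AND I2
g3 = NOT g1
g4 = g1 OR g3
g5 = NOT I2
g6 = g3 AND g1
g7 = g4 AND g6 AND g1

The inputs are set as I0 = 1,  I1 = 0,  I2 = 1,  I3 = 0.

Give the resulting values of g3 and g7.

g1 = NOT I0 = NOT 1 = 0
g3 = NOT g1 = NOT 0 = 1
g4 = g1 OR g3 = 0 OR 1 = 1
g6 = g3 AND g1 = 1 AND 0 = 0
g7 = g4 AND g6 AND g1 = 1 AND 0 AND 0 = 0

g3 = 1; g7 = 0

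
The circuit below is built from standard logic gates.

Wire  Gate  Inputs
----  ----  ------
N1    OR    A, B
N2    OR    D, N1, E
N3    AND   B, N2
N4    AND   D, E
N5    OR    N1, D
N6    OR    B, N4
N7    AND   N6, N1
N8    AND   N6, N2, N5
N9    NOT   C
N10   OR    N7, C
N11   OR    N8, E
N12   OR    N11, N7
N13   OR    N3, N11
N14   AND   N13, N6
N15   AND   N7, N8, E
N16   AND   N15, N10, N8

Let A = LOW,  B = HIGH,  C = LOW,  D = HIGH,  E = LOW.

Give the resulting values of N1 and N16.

N1 = A OR B = LOW OR HIGH = HIGH
N2 = D OR N1 OR E = HIGH OR HIGH OR LOW = HIGH
N4 = D AND E = HIGH AND LOW = LOW
N5 = N1 OR D = HIGH OR HIGH = HIGH
N6 = B OR N4 = HIGH OR LOW = HIGH
N7 = N6 AND N1 = HIGH AND HIGH = HIGH
N8 = N6 AND N2 AND N5 = HIGH AND HIGH AND HIGH = HIGH
N10 = N7 OR C = HIGH OR LOW = HIGH
N15 = N7 AND N8 AND E = HIGH AND HIGH AND LOW = LOW
N16 = N15 AND N10 AND N8 = LOW AND HIGH AND HIGH = LOW

N1 = HIGH, N16 = LOW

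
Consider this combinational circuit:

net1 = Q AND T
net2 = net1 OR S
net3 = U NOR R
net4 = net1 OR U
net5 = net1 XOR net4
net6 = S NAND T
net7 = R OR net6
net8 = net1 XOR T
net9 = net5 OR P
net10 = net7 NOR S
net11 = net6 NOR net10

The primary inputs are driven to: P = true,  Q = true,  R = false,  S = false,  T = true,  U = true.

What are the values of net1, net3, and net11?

net1 = Q AND T = true AND true = true
net3 = U NOR R = true NOR false = false
net6 = S NAND T = false NAND true = true
net7 = R OR net6 = false OR true = true
net10 = net7 NOR S = true NOR false = false
net11 = net6 NOR net10 = true NOR false = false

net1 = true; net3 = false; net11 = false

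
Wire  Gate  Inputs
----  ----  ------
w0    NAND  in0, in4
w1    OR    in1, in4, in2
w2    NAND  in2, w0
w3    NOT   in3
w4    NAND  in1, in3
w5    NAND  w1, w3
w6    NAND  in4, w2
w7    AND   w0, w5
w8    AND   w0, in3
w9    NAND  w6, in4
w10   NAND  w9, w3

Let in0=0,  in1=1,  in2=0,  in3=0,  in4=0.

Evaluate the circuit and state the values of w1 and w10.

w1 = 1, w10 = 0

w0 = in0 NAND in4 = 0 NAND 0 = 1
w1 = in1 OR in4 OR in2 = 1 OR 0 OR 0 = 1
w2 = in2 NAND w0 = 0 NAND 1 = 1
w3 = NOT in3 = NOT 0 = 1
w6 = in4 NAND w2 = 0 NAND 1 = 1
w9 = w6 NAND in4 = 1 NAND 0 = 1
w10 = w9 NAND w3 = 1 NAND 1 = 0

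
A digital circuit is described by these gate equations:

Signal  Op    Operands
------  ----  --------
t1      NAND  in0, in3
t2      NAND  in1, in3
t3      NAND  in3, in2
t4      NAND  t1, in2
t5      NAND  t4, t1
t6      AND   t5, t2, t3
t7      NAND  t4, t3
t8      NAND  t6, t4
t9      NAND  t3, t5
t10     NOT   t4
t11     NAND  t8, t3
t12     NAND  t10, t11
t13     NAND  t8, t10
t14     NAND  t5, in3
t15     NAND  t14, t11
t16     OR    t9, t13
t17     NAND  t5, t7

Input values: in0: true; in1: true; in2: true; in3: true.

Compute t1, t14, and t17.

t1 = in0 NAND in3 = true NAND true = false
t3 = in3 NAND in2 = true NAND true = false
t4 = t1 NAND in2 = false NAND true = true
t5 = t4 NAND t1 = true NAND false = true
t7 = t4 NAND t3 = true NAND false = true
t14 = t5 NAND in3 = true NAND true = false
t17 = t5 NAND t7 = true NAND true = false

t1 = false; t14 = false; t17 = false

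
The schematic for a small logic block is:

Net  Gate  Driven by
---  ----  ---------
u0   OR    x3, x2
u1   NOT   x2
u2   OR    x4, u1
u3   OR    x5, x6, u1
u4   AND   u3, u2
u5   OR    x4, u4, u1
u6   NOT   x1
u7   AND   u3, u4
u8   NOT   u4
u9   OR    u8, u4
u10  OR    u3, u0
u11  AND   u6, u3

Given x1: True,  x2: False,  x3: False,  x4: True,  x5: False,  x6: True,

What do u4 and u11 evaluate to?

u1 = NOT x2 = NOT False = True
u2 = x4 OR u1 = True OR True = True
u3 = x5 OR x6 OR u1 = False OR True OR True = True
u4 = u3 AND u2 = True AND True = True
u6 = NOT x1 = NOT True = False
u11 = u6 AND u3 = False AND True = False

u4 = True  u11 = False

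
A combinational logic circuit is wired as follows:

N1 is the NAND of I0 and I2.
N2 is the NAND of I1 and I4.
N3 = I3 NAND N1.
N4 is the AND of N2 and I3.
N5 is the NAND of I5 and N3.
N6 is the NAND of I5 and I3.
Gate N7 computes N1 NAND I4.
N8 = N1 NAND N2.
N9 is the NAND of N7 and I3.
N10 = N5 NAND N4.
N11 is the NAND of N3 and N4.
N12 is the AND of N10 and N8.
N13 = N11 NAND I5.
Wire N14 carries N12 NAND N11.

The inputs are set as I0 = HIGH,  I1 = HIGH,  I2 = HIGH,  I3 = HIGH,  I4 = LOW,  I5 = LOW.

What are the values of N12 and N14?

N1 = I0 NAND I2 = HIGH NAND HIGH = LOW
N2 = I1 NAND I4 = HIGH NAND LOW = HIGH
N3 = I3 NAND N1 = HIGH NAND LOW = HIGH
N4 = N2 AND I3 = HIGH AND HIGH = HIGH
N5 = I5 NAND N3 = LOW NAND HIGH = HIGH
N8 = N1 NAND N2 = LOW NAND HIGH = HIGH
N10 = N5 NAND N4 = HIGH NAND HIGH = LOW
N11 = N3 NAND N4 = HIGH NAND HIGH = LOW
N12 = N10 AND N8 = LOW AND HIGH = LOW
N14 = N12 NAND N11 = LOW NAND LOW = HIGH

N12 = LOW  N14 = HIGH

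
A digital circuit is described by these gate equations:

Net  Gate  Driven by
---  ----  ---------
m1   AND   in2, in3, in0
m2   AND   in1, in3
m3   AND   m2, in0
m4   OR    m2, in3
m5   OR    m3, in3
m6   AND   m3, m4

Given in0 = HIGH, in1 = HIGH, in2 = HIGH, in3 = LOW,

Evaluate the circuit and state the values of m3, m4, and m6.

m2 = in1 AND in3 = HIGH AND LOW = LOW
m3 = m2 AND in0 = LOW AND HIGH = LOW
m4 = m2 OR in3 = LOW OR LOW = LOW
m6 = m3 AND m4 = LOW AND LOW = LOW

m3 = LOW, m4 = LOW, m6 = LOW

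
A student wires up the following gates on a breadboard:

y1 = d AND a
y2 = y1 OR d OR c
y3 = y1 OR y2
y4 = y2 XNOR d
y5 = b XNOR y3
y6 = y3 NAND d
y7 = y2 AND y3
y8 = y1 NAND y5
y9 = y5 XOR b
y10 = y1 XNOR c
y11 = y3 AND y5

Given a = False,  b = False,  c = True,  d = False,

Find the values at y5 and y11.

y1 = d AND a = False AND False = False
y2 = y1 OR d OR c = False OR False OR True = True
y3 = y1 OR y2 = False OR True = True
y5 = b XNOR y3 = False XNOR True = False
y11 = y3 AND y5 = True AND False = False

y5 = False, y11 = False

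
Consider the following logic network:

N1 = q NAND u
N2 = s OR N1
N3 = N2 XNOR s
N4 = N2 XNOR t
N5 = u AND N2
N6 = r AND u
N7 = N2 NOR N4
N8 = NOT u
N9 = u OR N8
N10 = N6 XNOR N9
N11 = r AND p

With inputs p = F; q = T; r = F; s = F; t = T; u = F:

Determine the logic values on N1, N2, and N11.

N1 = T, N2 = T, N11 = F

N1 = q NAND u = T NAND F = T
N2 = s OR N1 = F OR T = T
N11 = r AND p = F AND F = F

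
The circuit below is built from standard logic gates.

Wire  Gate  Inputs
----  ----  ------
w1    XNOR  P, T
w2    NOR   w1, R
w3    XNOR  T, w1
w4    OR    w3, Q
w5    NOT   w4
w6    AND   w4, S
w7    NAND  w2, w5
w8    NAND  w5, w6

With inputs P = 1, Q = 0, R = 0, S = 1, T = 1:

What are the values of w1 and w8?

w1 = P XNOR T = 1 XNOR 1 = 1
w3 = T XNOR w1 = 1 XNOR 1 = 1
w4 = w3 OR Q = 1 OR 0 = 1
w5 = NOT w4 = NOT 1 = 0
w6 = w4 AND S = 1 AND 1 = 1
w8 = w5 NAND w6 = 0 NAND 1 = 1

w1 = 1; w8 = 1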